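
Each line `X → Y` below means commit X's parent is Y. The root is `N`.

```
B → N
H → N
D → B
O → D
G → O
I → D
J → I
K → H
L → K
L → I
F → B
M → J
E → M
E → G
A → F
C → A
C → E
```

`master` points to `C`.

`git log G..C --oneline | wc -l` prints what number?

Reachable from C: {A, B, C, D, E, F, G, I, J, M, N, O}.
Reachable from G: {B, D, G, N, O}.
In C's history but not G's: {A, C, E, F, I, J, M} — 7 commits.

7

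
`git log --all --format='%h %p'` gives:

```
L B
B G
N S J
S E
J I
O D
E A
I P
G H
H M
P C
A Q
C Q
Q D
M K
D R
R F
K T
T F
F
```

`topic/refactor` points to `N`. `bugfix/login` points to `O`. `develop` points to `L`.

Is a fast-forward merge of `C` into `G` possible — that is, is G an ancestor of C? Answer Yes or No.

No

A fast-forward from G to C is possible iff G is an ancestor of C.
Ancestors of C: {C, D, F, Q, R}.
G is not among them, so fast-forward is not possible.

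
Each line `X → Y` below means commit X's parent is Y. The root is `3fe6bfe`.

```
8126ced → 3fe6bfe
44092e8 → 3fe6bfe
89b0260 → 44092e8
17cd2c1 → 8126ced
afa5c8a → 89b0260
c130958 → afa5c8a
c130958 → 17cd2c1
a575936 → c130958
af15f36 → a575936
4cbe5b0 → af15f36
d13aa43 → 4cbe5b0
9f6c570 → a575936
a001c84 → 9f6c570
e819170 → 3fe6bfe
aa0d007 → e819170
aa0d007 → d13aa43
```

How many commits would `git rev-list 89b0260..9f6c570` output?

Reachable from 9f6c570: {17cd2c1, 3fe6bfe, 44092e8, 8126ced, 89b0260, 9f6c570, a575936, afa5c8a, c130958}.
Reachable from 89b0260: {3fe6bfe, 44092e8, 89b0260}.
In 9f6c570's history but not 89b0260's: {17cd2c1, 8126ced, 9f6c570, a575936, afa5c8a, c130958} — 6 commits.

6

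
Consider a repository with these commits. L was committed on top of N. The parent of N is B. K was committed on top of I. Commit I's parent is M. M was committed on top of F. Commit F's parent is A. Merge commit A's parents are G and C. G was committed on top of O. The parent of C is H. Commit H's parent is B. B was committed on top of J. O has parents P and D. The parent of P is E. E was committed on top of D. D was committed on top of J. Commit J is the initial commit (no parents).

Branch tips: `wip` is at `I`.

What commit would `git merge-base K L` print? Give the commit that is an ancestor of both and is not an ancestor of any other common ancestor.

B

Ancestors of K: {A, B, C, D, E, F, G, H, I, J, K, M, O, P}.
Ancestors of L: {B, J, L, N}.
Common ancestors: {B, J}.
Among these, B is not an ancestor of any other common ancestor — it is the merge base.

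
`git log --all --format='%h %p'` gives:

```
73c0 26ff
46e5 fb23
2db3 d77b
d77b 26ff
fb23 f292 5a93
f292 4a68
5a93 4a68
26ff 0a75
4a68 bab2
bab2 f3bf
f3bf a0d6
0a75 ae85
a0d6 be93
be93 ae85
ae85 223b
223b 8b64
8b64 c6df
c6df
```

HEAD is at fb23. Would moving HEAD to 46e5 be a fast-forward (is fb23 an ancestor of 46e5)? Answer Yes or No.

A fast-forward from fb23 to 46e5 is possible iff fb23 is an ancestor of 46e5.
Ancestors of 46e5: {223b, 46e5, 4a68, 5a93, 8b64, a0d6, ae85, bab2, be93, c6df, f292, f3bf, fb23}.
fb23 is among them, so fast-forward is possible.

Yes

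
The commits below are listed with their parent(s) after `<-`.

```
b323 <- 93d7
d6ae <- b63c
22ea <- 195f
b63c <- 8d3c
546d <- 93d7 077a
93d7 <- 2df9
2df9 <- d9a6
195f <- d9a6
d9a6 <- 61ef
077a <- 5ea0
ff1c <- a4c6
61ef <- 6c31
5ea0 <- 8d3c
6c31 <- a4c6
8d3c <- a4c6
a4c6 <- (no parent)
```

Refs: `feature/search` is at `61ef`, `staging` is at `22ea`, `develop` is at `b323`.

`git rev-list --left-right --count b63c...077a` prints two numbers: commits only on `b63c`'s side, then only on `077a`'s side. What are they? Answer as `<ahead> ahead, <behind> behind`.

1 ahead, 2 behind

Reachable from b63c: {8d3c, a4c6, b63c}.
Reachable from 077a: {077a, 5ea0, 8d3c, a4c6}.
Only in b63c's history (ahead): {b63c} — 1.
Only in 077a's history (behind): {077a, 5ea0} — 2.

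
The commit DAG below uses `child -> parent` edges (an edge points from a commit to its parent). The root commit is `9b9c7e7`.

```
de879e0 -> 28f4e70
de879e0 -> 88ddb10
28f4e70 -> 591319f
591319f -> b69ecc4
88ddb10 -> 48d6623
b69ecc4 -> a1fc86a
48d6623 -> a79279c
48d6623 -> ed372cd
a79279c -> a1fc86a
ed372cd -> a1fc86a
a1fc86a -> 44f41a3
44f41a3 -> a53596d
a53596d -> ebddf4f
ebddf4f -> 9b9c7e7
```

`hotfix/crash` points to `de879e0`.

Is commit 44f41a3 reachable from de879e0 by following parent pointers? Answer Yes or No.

Ancestors of de879e0 (commits reachable by following parents): {28f4e70, 44f41a3, 48d6623, 591319f, 88ddb10, 9b9c7e7, a1fc86a, a53596d, a79279c, b69ecc4, de879e0, ebddf4f, ed372cd}.
44f41a3 is in that set, so it is an ancestor of de879e0.

Yes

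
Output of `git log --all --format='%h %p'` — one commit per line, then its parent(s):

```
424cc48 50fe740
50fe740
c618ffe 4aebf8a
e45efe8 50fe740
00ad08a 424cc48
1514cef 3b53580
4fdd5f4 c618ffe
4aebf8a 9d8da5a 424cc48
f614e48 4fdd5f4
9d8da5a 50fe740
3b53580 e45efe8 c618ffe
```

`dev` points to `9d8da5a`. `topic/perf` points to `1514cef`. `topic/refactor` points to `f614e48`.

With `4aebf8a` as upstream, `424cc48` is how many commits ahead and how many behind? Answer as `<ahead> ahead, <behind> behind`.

Reachable from 424cc48: {424cc48, 50fe740}.
Reachable from 4aebf8a: {424cc48, 4aebf8a, 50fe740, 9d8da5a}.
Only in 424cc48's history (ahead): {} — 0.
Only in 4aebf8a's history (behind): {4aebf8a, 9d8da5a} — 2.

0 ahead, 2 behind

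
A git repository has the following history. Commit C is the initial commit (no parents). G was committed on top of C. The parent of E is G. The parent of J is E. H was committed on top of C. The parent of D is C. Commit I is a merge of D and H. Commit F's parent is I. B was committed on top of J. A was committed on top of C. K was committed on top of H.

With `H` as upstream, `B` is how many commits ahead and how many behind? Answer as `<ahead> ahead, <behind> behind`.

4 ahead, 1 behind

Reachable from B: {B, C, E, G, J}.
Reachable from H: {C, H}.
Only in B's history (ahead): {B, E, G, J} — 4.
Only in H's history (behind): {H} — 1.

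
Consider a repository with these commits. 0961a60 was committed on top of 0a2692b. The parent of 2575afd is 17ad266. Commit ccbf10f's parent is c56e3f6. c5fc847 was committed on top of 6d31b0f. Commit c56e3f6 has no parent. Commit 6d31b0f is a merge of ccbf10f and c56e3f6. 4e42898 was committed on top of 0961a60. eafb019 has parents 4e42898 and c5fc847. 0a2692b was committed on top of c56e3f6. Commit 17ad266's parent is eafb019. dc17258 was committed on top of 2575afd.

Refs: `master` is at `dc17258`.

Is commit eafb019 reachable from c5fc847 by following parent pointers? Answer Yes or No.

Ancestors of c5fc847: {6d31b0f, c56e3f6, c5fc847, ccbf10f}.
eafb019 is not in that set, so it is not an ancestor of c5fc847.

No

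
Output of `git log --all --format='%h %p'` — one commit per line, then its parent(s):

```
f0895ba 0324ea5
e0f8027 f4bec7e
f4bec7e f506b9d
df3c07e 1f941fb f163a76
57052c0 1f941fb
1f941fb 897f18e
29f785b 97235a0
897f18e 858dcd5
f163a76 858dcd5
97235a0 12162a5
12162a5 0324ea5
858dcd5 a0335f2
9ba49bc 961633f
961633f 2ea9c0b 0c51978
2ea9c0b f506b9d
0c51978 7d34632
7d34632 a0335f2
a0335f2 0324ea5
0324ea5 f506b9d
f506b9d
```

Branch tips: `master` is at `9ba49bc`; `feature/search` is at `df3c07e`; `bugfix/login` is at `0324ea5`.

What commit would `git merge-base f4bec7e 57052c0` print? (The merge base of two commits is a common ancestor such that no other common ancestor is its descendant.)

Ancestors of f4bec7e: {f4bec7e, f506b9d}.
Ancestors of 57052c0: {0324ea5, 1f941fb, 57052c0, 858dcd5, 897f18e, a0335f2, f506b9d}.
Common ancestors: {f506b9d}.
The only common ancestor is f506b9d, so it is the merge base.

f506b9d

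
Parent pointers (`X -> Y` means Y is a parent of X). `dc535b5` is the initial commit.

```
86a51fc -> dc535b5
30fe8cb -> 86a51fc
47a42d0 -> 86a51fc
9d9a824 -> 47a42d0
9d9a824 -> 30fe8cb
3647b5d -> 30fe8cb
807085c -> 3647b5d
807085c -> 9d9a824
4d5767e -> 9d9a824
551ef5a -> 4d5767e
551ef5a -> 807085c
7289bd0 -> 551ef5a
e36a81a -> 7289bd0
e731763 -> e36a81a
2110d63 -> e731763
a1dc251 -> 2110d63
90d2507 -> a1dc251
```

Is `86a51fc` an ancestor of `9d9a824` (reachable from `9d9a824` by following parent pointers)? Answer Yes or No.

Yes

Ancestors of 9d9a824 (commits reachable by following parents): {30fe8cb, 47a42d0, 86a51fc, 9d9a824, dc535b5}.
86a51fc is in that set, so it is an ancestor of 9d9a824.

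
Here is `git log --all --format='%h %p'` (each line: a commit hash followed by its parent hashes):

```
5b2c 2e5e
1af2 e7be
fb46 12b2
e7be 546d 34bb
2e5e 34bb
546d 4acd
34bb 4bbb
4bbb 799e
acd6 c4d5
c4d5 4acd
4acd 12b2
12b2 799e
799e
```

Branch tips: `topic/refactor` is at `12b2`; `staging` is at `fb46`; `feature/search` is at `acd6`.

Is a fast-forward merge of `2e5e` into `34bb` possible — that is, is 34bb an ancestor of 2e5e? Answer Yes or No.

A fast-forward from 34bb to 2e5e is possible iff 34bb is an ancestor of 2e5e.
Ancestors of 2e5e: {2e5e, 34bb, 4bbb, 799e}.
34bb is among them, so fast-forward is possible.

Yes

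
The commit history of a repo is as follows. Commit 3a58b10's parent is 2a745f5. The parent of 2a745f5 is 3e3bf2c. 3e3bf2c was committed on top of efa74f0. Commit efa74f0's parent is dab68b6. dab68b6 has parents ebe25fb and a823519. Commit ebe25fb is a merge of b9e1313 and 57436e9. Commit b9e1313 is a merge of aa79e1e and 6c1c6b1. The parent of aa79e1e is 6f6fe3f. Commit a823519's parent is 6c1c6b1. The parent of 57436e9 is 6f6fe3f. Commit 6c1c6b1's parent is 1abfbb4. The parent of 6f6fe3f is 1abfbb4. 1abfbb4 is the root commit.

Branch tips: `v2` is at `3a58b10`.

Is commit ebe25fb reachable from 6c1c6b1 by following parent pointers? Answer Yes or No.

Ancestors of 6c1c6b1: {1abfbb4, 6c1c6b1}.
ebe25fb is not in that set, so it is not an ancestor of 6c1c6b1.

No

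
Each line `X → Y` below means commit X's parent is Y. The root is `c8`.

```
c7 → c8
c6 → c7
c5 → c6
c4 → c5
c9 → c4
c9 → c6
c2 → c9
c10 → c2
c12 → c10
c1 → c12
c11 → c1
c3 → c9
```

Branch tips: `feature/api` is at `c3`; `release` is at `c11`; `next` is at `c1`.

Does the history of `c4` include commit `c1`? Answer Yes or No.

Ancestors of c4: {c4, c5, c6, c7, c8}.
c1 is not in that set, so it is not an ancestor of c4.

No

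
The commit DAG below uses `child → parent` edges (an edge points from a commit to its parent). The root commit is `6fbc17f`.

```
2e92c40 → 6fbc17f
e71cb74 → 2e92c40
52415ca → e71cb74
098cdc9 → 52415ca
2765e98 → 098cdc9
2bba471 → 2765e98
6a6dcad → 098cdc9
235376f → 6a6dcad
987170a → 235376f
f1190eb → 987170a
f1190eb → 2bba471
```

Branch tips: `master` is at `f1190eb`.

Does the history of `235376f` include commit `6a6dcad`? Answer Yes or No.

Ancestors of 235376f (commits reachable by following parents): {098cdc9, 235376f, 2e92c40, 52415ca, 6a6dcad, 6fbc17f, e71cb74}.
6a6dcad is in that set, so it is an ancestor of 235376f.

Yes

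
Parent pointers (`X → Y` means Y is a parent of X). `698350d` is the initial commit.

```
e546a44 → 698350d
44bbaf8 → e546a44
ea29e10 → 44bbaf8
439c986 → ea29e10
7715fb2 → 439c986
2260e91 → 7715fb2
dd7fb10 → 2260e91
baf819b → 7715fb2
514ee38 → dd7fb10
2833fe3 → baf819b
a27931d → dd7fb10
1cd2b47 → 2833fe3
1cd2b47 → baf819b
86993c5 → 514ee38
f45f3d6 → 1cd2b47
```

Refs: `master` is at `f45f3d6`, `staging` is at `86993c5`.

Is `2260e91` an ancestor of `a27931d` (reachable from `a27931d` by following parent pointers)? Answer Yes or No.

Yes

Ancestors of a27931d (commits reachable by following parents): {2260e91, 439c986, 44bbaf8, 698350d, 7715fb2, a27931d, dd7fb10, e546a44, ea29e10}.
2260e91 is in that set, so it is an ancestor of a27931d.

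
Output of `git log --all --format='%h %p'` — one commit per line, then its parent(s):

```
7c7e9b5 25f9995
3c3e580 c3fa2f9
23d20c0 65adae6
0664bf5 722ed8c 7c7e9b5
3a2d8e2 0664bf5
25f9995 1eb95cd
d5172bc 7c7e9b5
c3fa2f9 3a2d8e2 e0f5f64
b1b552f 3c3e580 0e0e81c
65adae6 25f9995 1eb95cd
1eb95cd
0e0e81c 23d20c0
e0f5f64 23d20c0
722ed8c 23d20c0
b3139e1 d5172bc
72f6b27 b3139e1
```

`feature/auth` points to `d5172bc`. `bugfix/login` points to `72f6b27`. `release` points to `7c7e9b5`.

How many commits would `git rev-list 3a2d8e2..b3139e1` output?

Reachable from b3139e1: {1eb95cd, 25f9995, 7c7e9b5, b3139e1, d5172bc}.
Reachable from 3a2d8e2: {0664bf5, 1eb95cd, 23d20c0, 25f9995, 3a2d8e2, 65adae6, 722ed8c, 7c7e9b5}.
In b3139e1's history but not 3a2d8e2's: {b3139e1, d5172bc} — 2 commits.

2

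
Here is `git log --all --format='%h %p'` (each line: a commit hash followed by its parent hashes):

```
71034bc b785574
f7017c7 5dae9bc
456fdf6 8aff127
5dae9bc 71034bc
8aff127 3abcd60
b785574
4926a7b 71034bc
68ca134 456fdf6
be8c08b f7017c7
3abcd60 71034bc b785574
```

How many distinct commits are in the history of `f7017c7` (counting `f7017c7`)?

Walking parent pointers from f7017c7: reachable set = {5dae9bc, 71034bc, b785574, f7017c7}.
That is 4 commits.

4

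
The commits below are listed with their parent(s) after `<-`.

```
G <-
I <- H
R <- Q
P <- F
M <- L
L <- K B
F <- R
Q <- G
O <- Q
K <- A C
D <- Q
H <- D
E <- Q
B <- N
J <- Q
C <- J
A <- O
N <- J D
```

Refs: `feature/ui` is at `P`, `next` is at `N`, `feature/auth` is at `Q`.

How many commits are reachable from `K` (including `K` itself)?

Walking parent pointers from K: reachable set = {A, C, G, J, K, O, Q}.
That is 7 commits.

7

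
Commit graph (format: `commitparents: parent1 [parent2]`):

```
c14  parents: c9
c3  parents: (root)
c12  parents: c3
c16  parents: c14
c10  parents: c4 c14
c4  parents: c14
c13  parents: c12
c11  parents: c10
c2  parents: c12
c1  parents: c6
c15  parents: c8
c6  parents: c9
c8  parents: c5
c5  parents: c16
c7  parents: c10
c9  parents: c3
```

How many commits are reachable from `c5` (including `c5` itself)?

5

Walking parent pointers from c5: reachable set = {c14, c16, c3, c5, c9}.
That is 5 commits.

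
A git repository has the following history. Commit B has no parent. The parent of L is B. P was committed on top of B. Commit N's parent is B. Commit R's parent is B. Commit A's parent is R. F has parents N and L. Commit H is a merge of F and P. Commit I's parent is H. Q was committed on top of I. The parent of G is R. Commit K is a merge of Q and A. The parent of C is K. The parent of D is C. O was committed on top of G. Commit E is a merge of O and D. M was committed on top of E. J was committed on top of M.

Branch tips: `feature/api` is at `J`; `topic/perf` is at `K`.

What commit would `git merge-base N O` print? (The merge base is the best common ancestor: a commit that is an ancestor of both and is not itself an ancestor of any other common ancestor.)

Ancestors of N: {B, N}.
Ancestors of O: {B, G, O, R}.
Common ancestors: {B}.
The only common ancestor is B, so it is the merge base.

B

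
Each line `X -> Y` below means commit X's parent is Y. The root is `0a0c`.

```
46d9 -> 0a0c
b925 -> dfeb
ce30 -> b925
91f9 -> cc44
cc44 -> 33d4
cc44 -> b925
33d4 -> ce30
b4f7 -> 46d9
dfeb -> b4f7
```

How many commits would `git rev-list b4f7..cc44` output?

Reachable from cc44: {0a0c, 33d4, 46d9, b4f7, b925, cc44, ce30, dfeb}.
Reachable from b4f7: {0a0c, 46d9, b4f7}.
In cc44's history but not b4f7's: {33d4, b925, cc44, ce30, dfeb} — 5 commits.

5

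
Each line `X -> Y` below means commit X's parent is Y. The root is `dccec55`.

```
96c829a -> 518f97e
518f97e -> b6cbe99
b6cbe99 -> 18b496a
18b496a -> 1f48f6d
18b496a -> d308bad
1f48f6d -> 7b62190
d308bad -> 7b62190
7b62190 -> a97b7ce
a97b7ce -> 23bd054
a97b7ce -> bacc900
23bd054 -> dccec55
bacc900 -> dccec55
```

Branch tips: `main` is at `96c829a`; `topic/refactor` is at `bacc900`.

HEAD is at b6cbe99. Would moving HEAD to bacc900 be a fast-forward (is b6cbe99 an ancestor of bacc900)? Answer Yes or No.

A fast-forward from b6cbe99 to bacc900 is possible iff b6cbe99 is an ancestor of bacc900.
Ancestors of bacc900: {bacc900, dccec55}.
b6cbe99 is not among them, so fast-forward is not possible.

No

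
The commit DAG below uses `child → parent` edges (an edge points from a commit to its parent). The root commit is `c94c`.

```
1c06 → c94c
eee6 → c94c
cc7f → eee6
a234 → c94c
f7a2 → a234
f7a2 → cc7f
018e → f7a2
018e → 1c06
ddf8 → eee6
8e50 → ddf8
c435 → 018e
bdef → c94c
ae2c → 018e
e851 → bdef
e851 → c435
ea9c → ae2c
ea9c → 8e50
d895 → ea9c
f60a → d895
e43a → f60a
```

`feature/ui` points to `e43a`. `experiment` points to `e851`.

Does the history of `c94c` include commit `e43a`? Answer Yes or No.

No

Ancestors of c94c: {c94c}.
e43a is not in that set, so it is not an ancestor of c94c.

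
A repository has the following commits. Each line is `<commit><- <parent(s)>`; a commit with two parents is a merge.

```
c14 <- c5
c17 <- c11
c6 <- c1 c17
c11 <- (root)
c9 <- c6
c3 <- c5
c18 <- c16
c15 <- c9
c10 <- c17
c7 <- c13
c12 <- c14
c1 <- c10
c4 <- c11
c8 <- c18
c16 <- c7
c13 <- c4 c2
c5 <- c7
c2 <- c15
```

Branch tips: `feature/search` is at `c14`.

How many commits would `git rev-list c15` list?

Walking parent pointers from c15: reachable set = {c1, c10, c11, c15, c17, c6, c9}.
That is 7 commits.

7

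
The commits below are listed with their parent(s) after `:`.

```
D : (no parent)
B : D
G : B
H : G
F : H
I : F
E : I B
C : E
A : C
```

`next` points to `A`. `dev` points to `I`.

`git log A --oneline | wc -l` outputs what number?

9

Walking parent pointers from A: reachable set = {A, B, C, D, E, F, G, H, I}.
That is 9 commits.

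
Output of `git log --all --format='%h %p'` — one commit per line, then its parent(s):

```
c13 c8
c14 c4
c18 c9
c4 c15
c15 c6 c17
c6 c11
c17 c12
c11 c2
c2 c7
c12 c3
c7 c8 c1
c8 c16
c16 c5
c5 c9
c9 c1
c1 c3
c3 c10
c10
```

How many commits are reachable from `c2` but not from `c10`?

8

Reachable from c2: {c1, c10, c16, c2, c3, c5, c7, c8, c9}.
Reachable from c10: {c10}.
In c2's history but not c10's: {c1, c16, c2, c3, c5, c7, c8, c9} — 8 commits.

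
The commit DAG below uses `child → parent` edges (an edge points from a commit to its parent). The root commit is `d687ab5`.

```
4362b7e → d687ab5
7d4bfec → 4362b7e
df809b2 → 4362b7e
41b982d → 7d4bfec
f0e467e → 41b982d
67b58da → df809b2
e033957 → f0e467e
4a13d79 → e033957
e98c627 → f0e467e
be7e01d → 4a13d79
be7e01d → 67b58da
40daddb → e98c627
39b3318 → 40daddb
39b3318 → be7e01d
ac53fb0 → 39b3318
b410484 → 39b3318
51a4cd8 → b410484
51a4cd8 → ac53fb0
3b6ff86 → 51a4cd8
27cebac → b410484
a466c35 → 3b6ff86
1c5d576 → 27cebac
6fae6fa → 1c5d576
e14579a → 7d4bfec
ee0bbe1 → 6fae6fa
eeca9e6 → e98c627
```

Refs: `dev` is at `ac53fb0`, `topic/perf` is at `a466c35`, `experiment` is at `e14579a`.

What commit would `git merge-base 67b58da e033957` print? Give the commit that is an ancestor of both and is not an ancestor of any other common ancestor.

Ancestors of 67b58da: {4362b7e, 67b58da, d687ab5, df809b2}.
Ancestors of e033957: {41b982d, 4362b7e, 7d4bfec, d687ab5, e033957, f0e467e}.
Common ancestors: {4362b7e, d687ab5}.
Among these, 4362b7e is not an ancestor of any other common ancestor — it is the merge base.

4362b7e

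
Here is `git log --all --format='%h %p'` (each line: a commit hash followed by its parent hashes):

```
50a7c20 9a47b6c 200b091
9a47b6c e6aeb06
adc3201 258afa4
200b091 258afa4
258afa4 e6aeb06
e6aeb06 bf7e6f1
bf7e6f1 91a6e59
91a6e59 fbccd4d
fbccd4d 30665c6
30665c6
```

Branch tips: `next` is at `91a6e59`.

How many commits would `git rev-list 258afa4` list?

Walking parent pointers from 258afa4: reachable set = {258afa4, 30665c6, 91a6e59, bf7e6f1, e6aeb06, fbccd4d}.
That is 6 commits.

6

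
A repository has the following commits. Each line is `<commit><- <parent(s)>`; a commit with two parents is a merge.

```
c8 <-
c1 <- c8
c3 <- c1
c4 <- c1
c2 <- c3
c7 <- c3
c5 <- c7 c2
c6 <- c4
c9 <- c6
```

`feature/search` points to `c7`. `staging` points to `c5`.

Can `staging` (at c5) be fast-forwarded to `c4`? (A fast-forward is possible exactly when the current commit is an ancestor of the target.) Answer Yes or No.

A fast-forward from c5 to c4 is possible iff c5 is an ancestor of c4.
Ancestors of c4: {c1, c4, c8}.
c5 is not among them, so fast-forward is not possible.

No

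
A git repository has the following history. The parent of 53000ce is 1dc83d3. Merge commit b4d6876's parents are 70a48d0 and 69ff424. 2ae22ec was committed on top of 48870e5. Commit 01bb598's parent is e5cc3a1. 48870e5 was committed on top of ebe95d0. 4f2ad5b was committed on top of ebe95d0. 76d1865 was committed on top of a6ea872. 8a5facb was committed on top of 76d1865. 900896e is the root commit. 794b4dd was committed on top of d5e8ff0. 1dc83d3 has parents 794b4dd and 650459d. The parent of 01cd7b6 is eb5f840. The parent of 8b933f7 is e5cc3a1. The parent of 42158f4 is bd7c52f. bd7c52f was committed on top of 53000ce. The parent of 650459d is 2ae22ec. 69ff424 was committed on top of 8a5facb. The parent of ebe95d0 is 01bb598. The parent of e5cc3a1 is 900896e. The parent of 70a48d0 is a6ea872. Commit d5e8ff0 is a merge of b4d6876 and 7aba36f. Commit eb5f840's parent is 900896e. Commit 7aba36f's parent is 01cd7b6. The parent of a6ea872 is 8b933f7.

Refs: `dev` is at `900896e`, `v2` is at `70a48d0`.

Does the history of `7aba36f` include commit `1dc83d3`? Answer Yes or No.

Ancestors of 7aba36f: {01cd7b6, 7aba36f, 900896e, eb5f840}.
1dc83d3 is not in that set, so it is not an ancestor of 7aba36f.

No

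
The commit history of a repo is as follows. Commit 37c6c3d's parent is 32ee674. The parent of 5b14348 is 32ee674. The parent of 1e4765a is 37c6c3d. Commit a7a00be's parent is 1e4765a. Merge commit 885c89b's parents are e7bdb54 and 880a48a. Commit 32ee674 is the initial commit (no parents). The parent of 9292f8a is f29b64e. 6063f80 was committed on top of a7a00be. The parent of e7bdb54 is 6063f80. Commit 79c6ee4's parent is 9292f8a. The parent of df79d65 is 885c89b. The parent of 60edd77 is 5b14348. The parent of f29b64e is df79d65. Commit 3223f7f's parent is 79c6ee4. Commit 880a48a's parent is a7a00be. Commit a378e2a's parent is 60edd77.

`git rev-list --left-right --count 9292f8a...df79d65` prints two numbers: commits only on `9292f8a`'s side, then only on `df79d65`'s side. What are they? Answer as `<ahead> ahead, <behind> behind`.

Reachable from 9292f8a: {1e4765a, 32ee674, 37c6c3d, 6063f80, 880a48a, 885c89b, 9292f8a, a7a00be, df79d65, e7bdb54, f29b64e}.
Reachable from df79d65: {1e4765a, 32ee674, 37c6c3d, 6063f80, 880a48a, 885c89b, a7a00be, df79d65, e7bdb54}.
Only in 9292f8a's history (ahead): {9292f8a, f29b64e} — 2.
Only in df79d65's history (behind): {} — 0.

2 ahead, 0 behind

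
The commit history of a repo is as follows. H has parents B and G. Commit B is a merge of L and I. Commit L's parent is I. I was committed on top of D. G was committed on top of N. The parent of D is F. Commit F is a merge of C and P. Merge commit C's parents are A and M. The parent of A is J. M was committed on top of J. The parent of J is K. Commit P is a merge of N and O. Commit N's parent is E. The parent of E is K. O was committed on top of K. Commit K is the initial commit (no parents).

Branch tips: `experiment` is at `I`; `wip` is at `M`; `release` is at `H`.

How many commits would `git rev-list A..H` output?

Reachable from H: {A, B, C, D, E, F, G, H, I, J, K, L, M, N, O, P}.
Reachable from A: {A, J, K}.
In H's history but not A's: {B, C, D, E, F, G, H, I, L, M, N, O, P} — 13 commits.

13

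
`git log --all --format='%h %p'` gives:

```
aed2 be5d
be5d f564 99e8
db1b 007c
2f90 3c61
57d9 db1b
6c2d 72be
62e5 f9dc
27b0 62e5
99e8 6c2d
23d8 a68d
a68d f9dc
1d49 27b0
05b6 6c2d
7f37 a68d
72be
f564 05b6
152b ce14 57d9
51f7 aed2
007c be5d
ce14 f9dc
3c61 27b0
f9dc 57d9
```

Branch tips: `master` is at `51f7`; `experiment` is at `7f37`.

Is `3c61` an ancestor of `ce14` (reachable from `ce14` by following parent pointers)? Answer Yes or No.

Ancestors of ce14: {007c, 05b6, 57d9, 6c2d, 72be, 99e8, be5d, ce14, db1b, f564, f9dc}.
3c61 is not in that set, so it is not an ancestor of ce14.

No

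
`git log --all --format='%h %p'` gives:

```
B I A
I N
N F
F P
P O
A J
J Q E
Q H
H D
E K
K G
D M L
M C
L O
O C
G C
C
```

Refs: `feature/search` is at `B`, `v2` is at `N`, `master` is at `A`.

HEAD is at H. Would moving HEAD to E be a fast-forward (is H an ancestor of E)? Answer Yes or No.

A fast-forward from H to E is possible iff H is an ancestor of E.
Ancestors of E: {C, E, G, K}.
H is not among them, so fast-forward is not possible.

No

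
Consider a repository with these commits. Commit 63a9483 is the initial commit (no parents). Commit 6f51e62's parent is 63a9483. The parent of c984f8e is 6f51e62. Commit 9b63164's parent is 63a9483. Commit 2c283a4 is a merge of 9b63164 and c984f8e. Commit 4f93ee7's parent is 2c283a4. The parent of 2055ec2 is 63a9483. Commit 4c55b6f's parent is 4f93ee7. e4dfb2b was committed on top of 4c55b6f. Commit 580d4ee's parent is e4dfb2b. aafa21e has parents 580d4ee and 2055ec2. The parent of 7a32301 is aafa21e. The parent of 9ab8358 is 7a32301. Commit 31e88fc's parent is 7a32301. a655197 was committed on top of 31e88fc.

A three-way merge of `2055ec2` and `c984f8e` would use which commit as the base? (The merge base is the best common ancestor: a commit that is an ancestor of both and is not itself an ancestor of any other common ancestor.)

Ancestors of 2055ec2: {2055ec2, 63a9483}.
Ancestors of c984f8e: {63a9483, 6f51e62, c984f8e}.
Common ancestors: {63a9483}.
The only common ancestor is 63a9483, so it is the merge base.

63a9483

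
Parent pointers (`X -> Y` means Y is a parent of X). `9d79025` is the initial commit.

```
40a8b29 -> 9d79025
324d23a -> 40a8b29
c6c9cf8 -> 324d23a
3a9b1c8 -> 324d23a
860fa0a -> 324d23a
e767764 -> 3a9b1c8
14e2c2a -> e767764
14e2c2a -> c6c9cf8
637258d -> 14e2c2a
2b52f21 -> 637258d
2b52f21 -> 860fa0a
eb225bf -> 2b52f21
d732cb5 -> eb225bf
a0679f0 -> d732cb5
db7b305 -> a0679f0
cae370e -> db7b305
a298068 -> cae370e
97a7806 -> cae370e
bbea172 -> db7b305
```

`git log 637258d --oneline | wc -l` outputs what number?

8

Walking parent pointers from 637258d: reachable set = {14e2c2a, 324d23a, 3a9b1c8, 40a8b29, 637258d, 9d79025, c6c9cf8, e767764}.
That is 8 commits.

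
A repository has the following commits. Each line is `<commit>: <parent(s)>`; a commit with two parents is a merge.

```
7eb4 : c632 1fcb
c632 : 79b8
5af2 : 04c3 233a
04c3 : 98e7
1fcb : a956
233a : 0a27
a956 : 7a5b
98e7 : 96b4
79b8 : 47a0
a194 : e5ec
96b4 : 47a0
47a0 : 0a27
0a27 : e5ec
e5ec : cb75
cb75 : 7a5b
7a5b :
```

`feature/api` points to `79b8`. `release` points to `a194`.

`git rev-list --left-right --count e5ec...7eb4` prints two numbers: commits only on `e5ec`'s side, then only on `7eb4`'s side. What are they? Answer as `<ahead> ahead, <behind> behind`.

Reachable from e5ec: {7a5b, cb75, e5ec}.
Reachable from 7eb4: {0a27, 1fcb, 47a0, 79b8, 7a5b, 7eb4, a956, c632, cb75, e5ec}.
Only in e5ec's history (ahead): {} — 0.
Only in 7eb4's history (behind): {0a27, 1fcb, 47a0, 79b8, 7eb4, a956, c632} — 7.

0 ahead, 7 behind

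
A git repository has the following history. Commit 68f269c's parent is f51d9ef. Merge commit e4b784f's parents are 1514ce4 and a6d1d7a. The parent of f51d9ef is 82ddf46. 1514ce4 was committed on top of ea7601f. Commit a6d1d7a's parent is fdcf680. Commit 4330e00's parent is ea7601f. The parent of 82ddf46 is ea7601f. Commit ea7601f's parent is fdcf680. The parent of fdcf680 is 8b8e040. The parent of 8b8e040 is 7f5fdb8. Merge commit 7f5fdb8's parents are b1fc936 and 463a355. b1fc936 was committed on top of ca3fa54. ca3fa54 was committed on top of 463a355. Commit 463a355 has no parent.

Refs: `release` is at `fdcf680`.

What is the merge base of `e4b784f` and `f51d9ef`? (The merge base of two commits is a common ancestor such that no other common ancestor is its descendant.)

ea7601f

Ancestors of e4b784f: {1514ce4, 463a355, 7f5fdb8, 8b8e040, a6d1d7a, b1fc936, ca3fa54, e4b784f, ea7601f, fdcf680}.
Ancestors of f51d9ef: {463a355, 7f5fdb8, 82ddf46, 8b8e040, b1fc936, ca3fa54, ea7601f, f51d9ef, fdcf680}.
Common ancestors: {463a355, 7f5fdb8, 8b8e040, b1fc936, ca3fa54, ea7601f, fdcf680}.
Among these, ea7601f is not an ancestor of any other common ancestor — it is the merge base.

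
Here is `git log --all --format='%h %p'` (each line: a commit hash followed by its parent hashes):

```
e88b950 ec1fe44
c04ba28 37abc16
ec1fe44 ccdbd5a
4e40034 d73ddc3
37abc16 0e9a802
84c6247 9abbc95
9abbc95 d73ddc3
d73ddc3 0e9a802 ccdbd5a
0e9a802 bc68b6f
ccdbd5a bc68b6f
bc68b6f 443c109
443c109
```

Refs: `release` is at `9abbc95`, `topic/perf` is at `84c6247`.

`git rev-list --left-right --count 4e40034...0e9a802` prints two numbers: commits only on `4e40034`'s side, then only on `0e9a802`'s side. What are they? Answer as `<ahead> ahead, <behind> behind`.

3 ahead, 0 behind

Reachable from 4e40034: {0e9a802, 443c109, 4e40034, bc68b6f, ccdbd5a, d73ddc3}.
Reachable from 0e9a802: {0e9a802, 443c109, bc68b6f}.
Only in 4e40034's history (ahead): {4e40034, ccdbd5a, d73ddc3} — 3.
Only in 0e9a802's history (behind): {} — 0.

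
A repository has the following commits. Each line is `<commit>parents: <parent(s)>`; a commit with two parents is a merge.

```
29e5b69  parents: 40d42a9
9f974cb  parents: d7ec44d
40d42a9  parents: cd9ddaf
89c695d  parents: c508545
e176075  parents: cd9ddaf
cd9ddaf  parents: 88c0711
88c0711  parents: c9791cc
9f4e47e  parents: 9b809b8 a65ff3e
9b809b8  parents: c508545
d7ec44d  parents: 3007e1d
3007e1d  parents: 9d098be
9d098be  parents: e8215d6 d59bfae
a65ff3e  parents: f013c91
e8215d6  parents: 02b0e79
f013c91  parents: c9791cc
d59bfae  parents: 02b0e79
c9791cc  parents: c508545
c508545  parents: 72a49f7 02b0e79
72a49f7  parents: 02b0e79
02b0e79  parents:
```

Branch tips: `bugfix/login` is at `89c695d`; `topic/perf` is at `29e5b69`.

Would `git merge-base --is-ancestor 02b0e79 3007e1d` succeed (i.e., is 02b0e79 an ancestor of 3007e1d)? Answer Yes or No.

Ancestors of 3007e1d (commits reachable by following parents): {02b0e79, 3007e1d, 9d098be, d59bfae, e8215d6}.
02b0e79 is in that set, so it is an ancestor of 3007e1d.

Yes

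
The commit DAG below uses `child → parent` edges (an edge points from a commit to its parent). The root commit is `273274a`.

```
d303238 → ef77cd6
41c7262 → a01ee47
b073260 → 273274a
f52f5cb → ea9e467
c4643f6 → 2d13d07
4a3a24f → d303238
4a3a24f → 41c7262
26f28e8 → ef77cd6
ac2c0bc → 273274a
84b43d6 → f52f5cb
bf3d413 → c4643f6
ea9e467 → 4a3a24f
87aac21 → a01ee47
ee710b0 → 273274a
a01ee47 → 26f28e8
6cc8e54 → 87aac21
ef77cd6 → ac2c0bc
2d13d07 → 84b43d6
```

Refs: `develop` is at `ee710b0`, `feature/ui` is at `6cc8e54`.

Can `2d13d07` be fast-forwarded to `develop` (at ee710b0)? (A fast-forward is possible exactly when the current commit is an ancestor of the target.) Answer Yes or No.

A fast-forward from 2d13d07 to ee710b0 is possible iff 2d13d07 is an ancestor of ee710b0.
Ancestors of ee710b0: {273274a, ee710b0}.
2d13d07 is not among them, so fast-forward is not possible.

No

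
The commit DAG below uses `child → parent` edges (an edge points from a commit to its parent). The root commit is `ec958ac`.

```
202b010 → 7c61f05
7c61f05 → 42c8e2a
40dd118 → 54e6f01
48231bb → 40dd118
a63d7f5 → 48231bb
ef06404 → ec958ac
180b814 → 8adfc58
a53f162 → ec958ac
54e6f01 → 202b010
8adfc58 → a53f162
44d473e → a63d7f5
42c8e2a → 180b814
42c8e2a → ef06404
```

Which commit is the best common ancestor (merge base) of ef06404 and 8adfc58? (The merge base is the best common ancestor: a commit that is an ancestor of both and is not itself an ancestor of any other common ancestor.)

Ancestors of ef06404: {ec958ac, ef06404}.
Ancestors of 8adfc58: {8adfc58, a53f162, ec958ac}.
Common ancestors: {ec958ac}.
The only common ancestor is ec958ac, so it is the merge base.

ec958ac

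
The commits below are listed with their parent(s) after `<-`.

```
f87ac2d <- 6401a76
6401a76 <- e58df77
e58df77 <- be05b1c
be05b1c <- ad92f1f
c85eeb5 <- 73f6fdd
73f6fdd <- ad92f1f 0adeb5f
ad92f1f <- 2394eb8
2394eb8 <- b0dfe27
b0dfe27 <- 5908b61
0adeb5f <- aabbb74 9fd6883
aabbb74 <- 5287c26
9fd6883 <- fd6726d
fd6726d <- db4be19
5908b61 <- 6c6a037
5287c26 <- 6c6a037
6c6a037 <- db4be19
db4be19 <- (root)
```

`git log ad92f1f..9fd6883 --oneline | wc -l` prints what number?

2

Reachable from 9fd6883: {9fd6883, db4be19, fd6726d}.
Reachable from ad92f1f: {2394eb8, 5908b61, 6c6a037, ad92f1f, b0dfe27, db4be19}.
In 9fd6883's history but not ad92f1f's: {9fd6883, fd6726d} — 2 commits.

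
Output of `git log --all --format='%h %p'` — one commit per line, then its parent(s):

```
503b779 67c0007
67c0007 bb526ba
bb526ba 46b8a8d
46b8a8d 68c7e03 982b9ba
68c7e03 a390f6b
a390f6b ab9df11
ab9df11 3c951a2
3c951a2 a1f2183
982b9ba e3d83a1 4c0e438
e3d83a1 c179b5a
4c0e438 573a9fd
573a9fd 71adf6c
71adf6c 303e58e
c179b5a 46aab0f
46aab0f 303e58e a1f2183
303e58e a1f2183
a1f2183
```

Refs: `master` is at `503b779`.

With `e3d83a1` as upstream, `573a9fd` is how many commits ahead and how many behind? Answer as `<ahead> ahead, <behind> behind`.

2 ahead, 3 behind

Reachable from 573a9fd: {303e58e, 573a9fd, 71adf6c, a1f2183}.
Reachable from e3d83a1: {303e58e, 46aab0f, a1f2183, c179b5a, e3d83a1}.
Only in 573a9fd's history (ahead): {573a9fd, 71adf6c} — 2.
Only in e3d83a1's history (behind): {46aab0f, c179b5a, e3d83a1} — 3.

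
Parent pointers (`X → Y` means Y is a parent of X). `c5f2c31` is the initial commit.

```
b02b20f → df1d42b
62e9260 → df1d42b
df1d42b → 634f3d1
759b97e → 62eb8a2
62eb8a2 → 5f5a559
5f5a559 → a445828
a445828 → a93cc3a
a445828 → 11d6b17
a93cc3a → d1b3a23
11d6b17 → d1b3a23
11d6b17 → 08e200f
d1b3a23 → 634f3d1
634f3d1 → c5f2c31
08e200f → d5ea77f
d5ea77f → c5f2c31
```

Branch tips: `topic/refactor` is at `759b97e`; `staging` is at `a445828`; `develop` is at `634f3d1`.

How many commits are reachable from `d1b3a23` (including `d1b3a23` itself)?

Walking parent pointers from d1b3a23: reachable set = {634f3d1, c5f2c31, d1b3a23}.
That is 3 commits.

3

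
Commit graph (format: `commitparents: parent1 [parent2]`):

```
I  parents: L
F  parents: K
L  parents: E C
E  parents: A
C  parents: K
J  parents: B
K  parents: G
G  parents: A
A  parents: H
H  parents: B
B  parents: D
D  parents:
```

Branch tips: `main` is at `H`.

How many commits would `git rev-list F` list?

Walking parent pointers from F: reachable set = {A, B, D, F, G, H, K}.
That is 7 commits.

7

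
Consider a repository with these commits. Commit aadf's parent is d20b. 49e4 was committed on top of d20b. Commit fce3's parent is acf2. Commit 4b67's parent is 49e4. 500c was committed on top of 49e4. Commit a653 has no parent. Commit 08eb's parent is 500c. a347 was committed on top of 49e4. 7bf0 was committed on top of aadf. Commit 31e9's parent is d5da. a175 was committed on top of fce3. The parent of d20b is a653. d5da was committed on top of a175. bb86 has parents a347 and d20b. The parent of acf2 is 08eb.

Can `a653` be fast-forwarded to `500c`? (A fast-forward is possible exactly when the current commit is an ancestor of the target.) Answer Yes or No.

A fast-forward from a653 to 500c is possible iff a653 is an ancestor of 500c.
Ancestors of 500c: {49e4, 500c, a653, d20b}.
a653 is among them, so fast-forward is possible.

Yes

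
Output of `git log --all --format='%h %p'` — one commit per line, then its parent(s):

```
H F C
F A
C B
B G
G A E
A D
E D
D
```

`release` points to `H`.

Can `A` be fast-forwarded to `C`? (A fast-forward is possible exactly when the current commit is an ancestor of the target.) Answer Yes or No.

A fast-forward from A to C is possible iff A is an ancestor of C.
Ancestors of C: {A, B, C, D, E, G}.
A is among them, so fast-forward is possible.

Yes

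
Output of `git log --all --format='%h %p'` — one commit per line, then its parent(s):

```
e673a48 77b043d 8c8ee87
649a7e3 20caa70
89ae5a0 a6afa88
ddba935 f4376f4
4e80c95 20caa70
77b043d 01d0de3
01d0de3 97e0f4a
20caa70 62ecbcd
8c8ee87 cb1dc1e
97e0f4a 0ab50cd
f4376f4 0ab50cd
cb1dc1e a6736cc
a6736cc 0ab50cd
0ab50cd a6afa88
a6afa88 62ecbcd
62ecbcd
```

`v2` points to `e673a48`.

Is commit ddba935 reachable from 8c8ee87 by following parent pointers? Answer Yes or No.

No

Ancestors of 8c8ee87: {0ab50cd, 62ecbcd, 8c8ee87, a6736cc, a6afa88, cb1dc1e}.
ddba935 is not in that set, so it is not an ancestor of 8c8ee87.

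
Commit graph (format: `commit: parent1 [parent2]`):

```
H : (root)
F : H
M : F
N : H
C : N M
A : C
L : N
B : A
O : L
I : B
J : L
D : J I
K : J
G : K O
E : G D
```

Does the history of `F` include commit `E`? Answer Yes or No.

Ancestors of F: {F, H}.
E is not in that set, so it is not an ancestor of F.

No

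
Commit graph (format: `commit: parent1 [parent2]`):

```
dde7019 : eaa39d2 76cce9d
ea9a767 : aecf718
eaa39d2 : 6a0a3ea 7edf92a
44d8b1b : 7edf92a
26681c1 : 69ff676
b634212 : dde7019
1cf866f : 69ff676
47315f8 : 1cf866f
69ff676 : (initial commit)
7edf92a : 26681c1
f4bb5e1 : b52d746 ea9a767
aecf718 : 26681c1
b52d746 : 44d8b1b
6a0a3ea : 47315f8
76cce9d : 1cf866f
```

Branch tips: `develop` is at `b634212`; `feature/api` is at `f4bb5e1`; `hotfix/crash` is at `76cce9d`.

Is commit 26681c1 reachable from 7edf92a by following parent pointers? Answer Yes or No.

Yes

Ancestors of 7edf92a (commits reachable by following parents): {26681c1, 69ff676, 7edf92a}.
26681c1 is in that set, so it is an ancestor of 7edf92a.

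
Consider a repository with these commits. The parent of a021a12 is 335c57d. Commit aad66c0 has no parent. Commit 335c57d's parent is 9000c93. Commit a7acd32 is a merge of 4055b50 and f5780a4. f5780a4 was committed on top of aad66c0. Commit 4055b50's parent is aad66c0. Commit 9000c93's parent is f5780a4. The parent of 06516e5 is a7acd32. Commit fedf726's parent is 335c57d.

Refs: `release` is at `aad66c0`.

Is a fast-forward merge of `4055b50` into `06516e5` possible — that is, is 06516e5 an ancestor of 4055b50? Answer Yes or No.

A fast-forward from 06516e5 to 4055b50 is possible iff 06516e5 is an ancestor of 4055b50.
Ancestors of 4055b50: {4055b50, aad66c0}.
06516e5 is not among them, so fast-forward is not possible.

No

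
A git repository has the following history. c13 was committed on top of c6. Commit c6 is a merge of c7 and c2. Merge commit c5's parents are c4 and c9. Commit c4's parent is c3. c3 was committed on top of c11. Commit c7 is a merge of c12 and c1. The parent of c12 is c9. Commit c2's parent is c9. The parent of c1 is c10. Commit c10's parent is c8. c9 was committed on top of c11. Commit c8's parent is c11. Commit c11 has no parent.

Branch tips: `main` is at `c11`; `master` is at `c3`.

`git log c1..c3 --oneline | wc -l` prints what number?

1

Reachable from c3: {c11, c3}.
Reachable from c1: {c1, c10, c11, c8}.
In c3's history but not c1's: {c3} — 1 commit.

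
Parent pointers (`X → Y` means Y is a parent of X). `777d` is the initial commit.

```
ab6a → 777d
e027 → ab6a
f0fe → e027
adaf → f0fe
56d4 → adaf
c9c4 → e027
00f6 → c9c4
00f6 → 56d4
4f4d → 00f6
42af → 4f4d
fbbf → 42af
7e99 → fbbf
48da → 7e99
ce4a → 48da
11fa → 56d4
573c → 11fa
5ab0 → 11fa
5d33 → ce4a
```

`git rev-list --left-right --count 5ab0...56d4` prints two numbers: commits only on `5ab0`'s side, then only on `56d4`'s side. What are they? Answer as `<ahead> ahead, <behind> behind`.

Reachable from 5ab0: {11fa, 56d4, 5ab0, 777d, ab6a, adaf, e027, f0fe}.
Reachable from 56d4: {56d4, 777d, ab6a, adaf, e027, f0fe}.
Only in 5ab0's history (ahead): {11fa, 5ab0} — 2.
Only in 56d4's history (behind): {} — 0.

2 ahead, 0 behind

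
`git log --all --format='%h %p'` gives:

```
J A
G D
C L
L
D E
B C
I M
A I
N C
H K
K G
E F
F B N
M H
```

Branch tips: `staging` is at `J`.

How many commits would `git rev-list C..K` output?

Reachable from K: {B, C, D, E, F, G, K, L, N}.
Reachable from C: {C, L}.
In K's history but not C's: {B, D, E, F, G, K, N} — 7 commits.

7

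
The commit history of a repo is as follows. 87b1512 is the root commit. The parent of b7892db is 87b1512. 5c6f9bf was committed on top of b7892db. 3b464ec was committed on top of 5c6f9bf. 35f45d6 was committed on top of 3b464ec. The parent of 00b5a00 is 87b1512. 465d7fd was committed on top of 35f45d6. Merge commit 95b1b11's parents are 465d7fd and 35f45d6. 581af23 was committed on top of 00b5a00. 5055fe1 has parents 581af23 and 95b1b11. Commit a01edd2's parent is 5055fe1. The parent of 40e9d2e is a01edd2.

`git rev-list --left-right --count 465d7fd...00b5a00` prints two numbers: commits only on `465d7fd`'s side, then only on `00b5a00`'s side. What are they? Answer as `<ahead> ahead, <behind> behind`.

Reachable from 465d7fd: {35f45d6, 3b464ec, 465d7fd, 5c6f9bf, 87b1512, b7892db}.
Reachable from 00b5a00: {00b5a00, 87b1512}.
Only in 465d7fd's history (ahead): {35f45d6, 3b464ec, 465d7fd, 5c6f9bf, b7892db} — 5.
Only in 00b5a00's history (behind): {00b5a00} — 1.

5 ahead, 1 behind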